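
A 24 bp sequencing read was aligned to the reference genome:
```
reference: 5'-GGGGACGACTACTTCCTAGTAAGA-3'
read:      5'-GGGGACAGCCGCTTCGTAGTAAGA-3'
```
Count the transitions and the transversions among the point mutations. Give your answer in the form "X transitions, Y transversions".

Mismatches (1-based):
site 7: G→A (purine→purine, transition)
site 8: A→G (purine→purine, transition)
site 10: T→C (pyrimidine→pyrimidine, transition)
site 11: A→G (purine→purine, transition)
site 16: C→G (pyrimidine→purine, transversion)

4 transitions, 1 transversion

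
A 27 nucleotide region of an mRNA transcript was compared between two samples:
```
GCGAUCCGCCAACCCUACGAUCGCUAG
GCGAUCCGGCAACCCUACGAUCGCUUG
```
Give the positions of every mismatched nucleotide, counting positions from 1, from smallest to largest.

9, 26

Scanning 1-based: 9: C/G; 26: A/U.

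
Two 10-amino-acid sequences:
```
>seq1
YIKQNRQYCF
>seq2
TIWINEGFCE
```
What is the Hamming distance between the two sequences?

Mismatches (1-based): position 1: Y→T; position 3: K→W; position 4: Q→I; position 6: R→E; position 7: Q→G; position 8: Y→F; position 10: F→E.

7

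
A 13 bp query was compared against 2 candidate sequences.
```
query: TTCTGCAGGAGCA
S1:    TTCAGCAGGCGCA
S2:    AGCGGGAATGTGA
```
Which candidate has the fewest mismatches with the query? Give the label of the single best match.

S1

Hamming distances to query — S1: 2; S2: 9.
Smallest is S1 with 2 mismatches.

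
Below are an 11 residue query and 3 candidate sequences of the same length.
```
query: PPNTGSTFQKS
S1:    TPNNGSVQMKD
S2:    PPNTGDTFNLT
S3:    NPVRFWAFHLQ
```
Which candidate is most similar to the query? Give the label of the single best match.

S1 differs at 6 residues; S2 differs at 4 residues; S3 differs at 9 residues. The closest is S2.

S2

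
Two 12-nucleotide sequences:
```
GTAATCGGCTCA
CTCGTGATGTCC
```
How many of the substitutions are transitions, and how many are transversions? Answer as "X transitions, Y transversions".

Transitions (purine↔purine or pyrimidine↔pyrimidine): 4 A→G, 7 G→A.
Transversions (purine↔pyrimidine): 1 G→C, 3 A→C, 6 C→G, 8 G→T, 9 C→G, 12 A→C.

2 transitions, 6 transversions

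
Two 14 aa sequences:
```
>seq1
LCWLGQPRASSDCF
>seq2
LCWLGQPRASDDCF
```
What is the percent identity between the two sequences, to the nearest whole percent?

93%

Mismatch at position 11 (1-based): 1 of 14.
Identical positions: 13/14 = 92.86% → 93%.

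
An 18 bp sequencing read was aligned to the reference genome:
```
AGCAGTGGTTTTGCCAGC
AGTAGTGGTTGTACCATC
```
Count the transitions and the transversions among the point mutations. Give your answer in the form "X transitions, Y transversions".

2 transitions, 2 transversions

Mismatches (1-based):
base 3: C→T (pyrimidine→pyrimidine, transition)
base 11: T→G (pyrimidine→purine, transversion)
base 13: G→A (purine→purine, transition)
base 17: G→T (purine→pyrimidine, transversion)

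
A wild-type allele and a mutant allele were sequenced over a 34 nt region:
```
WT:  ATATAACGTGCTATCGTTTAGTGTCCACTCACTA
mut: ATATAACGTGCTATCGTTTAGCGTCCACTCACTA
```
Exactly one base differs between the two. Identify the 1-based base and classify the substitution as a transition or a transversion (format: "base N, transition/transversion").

Base 22 changes T→C. T is a pyrimidine and C is a pyrimidine, so this is a transition.

base 22, transition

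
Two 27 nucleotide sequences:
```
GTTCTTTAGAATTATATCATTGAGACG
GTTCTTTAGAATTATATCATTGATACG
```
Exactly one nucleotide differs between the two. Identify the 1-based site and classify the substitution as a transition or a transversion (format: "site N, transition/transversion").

Site 24 changes G→T. G is a purine and T is a pyrimidine, so this is a transversion.

site 24, transversion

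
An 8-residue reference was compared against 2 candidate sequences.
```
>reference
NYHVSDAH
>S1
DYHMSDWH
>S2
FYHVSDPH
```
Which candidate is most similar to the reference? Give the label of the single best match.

S2

S1 differs at 3 residues; S2 differs at 2 residues. The closest is S2.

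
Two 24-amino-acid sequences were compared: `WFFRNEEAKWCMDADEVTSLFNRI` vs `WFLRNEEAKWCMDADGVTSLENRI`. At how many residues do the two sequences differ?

3

The sequences differ at residues 3, 16, 21 (1-based) — 3 in total.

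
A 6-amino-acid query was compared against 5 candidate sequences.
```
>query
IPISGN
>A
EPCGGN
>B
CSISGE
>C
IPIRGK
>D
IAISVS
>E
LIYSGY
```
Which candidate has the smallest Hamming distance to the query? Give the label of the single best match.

C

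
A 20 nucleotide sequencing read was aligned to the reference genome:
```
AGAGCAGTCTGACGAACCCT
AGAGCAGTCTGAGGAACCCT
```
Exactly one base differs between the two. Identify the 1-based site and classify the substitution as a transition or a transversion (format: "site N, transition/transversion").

site 13, transversion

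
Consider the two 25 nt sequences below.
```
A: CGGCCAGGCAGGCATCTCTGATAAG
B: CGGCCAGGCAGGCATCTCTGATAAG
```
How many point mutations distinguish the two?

0

The two sequences are identical at every position.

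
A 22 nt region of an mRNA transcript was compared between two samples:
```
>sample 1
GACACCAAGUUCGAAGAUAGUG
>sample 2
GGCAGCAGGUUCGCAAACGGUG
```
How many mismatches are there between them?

7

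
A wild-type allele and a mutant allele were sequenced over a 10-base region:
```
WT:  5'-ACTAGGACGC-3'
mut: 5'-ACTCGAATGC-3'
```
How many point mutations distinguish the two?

3

Comparing position by position, 3 sites differ: 4 (A/C), 6 (G/A), 8 (C/T).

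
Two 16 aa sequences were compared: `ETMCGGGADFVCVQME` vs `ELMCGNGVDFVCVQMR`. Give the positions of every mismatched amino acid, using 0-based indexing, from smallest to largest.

1, 5, 7, 15

Differences at position 1 (T→L), position 5 (G→N), position 7 (A→V), position 15 (E→R).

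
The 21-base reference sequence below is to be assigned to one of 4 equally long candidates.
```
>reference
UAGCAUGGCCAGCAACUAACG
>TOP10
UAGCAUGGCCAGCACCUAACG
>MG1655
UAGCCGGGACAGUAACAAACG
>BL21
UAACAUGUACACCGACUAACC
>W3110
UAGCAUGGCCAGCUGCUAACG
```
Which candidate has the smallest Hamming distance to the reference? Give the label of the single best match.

TOP10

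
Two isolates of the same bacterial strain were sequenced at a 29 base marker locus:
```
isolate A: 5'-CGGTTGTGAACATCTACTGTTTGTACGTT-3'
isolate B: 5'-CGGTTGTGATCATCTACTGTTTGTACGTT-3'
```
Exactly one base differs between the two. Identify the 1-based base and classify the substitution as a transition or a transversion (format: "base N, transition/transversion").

Base 10 changes A→T. A is a purine and T is a pyrimidine, so this is a transversion.

base 10, transversion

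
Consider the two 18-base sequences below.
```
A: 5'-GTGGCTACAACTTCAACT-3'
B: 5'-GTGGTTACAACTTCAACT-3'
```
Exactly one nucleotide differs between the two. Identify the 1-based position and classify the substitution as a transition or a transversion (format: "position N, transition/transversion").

position 5, transition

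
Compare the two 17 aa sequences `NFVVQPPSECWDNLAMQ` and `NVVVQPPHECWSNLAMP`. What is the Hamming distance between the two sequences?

4

Mismatches (1-based): residue 2: F→V; residue 8: S→H; residue 12: D→S; residue 17: Q→P.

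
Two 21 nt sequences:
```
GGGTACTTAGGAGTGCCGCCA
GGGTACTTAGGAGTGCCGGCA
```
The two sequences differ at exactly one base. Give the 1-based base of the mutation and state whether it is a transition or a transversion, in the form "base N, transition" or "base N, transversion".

base 19, transversion

The sequences differ only at base 19: C→G (pyrimidine→purine), a transversion.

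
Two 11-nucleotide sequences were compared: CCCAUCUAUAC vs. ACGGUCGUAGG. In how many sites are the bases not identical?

8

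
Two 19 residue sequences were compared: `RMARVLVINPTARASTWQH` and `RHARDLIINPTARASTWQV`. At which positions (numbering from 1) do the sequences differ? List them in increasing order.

2, 5, 7, 19

Scanning 1-based: 2: M/H; 5: V/D; 7: V/I; 19: H/V.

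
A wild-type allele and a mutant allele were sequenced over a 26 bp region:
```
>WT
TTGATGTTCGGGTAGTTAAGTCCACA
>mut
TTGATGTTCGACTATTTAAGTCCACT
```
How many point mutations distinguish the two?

Comparing position by position, 4 positions differ: 11 (G/A), 12 (G/C), 15 (G/T), 26 (A/T).

4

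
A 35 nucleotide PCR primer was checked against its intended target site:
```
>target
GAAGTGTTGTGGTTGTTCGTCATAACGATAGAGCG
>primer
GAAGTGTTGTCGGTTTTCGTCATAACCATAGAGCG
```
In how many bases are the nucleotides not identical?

4

Comparing position by position, 4 bases differ: 11 (G/C), 13 (T/G), 15 (G/T), 27 (G/C).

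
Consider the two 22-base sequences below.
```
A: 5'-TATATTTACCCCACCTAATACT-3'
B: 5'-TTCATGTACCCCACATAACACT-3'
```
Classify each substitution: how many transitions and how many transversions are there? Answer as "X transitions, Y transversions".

Mismatches (1-based):
base 2: A→T (purine→pyrimidine, transversion)
base 3: T→C (pyrimidine→pyrimidine, transition)
base 6: T→G (pyrimidine→purine, transversion)
base 15: C→A (pyrimidine→purine, transversion)
base 19: T→C (pyrimidine→pyrimidine, transition)

2 transitions, 3 transversions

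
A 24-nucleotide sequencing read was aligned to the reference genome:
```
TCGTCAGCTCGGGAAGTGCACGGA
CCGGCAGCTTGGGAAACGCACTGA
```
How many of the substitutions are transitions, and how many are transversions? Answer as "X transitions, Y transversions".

4 transitions, 2 transversions

Mismatches (1-based):
position 1: T→C (pyrimidine→pyrimidine, transition)
position 4: T→G (pyrimidine→purine, transversion)
position 10: C→T (pyrimidine→pyrimidine, transition)
position 16: G→A (purine→purine, transition)
position 17: T→C (pyrimidine→pyrimidine, transition)
position 22: G→T (purine→pyrimidine, transversion)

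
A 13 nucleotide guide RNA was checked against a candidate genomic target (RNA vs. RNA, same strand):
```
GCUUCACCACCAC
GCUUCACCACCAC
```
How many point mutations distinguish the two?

0

The two sequences are identical at every position.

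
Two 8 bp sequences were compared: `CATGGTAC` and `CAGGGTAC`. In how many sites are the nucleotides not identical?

1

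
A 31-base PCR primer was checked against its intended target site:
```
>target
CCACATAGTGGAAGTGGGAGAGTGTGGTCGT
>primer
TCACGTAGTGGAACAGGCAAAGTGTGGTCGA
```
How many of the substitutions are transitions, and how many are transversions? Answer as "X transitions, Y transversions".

Transitions (purine↔purine or pyrimidine↔pyrimidine): 1 C→T, 5 A→G, 20 G→A.
Transversions (purine↔pyrimidine): 14 G→C, 15 T→A, 18 G→C, 31 T→A.

3 transitions, 4 transversions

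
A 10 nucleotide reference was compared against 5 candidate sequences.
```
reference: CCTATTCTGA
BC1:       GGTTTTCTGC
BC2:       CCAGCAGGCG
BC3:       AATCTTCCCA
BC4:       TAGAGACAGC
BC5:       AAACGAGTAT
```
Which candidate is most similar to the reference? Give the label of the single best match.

BC1

BC1 differs at 4 bases; BC2 differs at 8 bases; BC3 differs at 5 bases; BC4 differs at 7 bases; BC5 differs at 9 bases. The closest is BC1.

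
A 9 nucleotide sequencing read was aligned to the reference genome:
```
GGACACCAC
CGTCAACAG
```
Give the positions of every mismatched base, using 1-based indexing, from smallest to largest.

1, 3, 6, 9

Scanning 1-based: 1: G/C; 3: A/T; 6: C/A; 9: C/G.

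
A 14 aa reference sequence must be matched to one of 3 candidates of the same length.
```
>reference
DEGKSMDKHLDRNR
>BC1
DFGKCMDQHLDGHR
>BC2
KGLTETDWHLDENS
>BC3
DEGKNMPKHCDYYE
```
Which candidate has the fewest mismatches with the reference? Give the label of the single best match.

BC1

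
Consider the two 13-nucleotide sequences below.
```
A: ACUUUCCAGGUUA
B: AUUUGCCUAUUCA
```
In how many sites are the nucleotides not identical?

6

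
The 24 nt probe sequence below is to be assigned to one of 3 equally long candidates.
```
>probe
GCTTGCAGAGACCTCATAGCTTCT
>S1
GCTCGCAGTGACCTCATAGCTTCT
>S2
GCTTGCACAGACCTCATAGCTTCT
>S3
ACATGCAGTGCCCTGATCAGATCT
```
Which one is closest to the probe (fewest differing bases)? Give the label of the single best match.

S2

S1 differs at 2 bases; S2 differs at 1 base; S3 differs at 9 bases. The closest is S2.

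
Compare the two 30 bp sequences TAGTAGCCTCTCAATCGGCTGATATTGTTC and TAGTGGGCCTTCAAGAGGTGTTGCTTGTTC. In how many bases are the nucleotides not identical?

12

Comparing position by position, 12 bases differ: 5 (A/G), 7 (C/G), 9 (T/C), 10 (C/T), 15 (T/G), 16 (C/A), 19 (C/T), 20 (T/G), 21 (G/T), 22 (A/T), 23 (T/G), 24 (A/C).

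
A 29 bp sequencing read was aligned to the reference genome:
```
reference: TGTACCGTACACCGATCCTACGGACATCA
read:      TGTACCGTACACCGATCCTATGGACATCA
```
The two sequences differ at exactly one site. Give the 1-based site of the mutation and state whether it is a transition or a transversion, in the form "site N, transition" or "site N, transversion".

Site 21 changes C→T. C is a pyrimidine and T is a pyrimidine, so this is a transition.

site 21, transition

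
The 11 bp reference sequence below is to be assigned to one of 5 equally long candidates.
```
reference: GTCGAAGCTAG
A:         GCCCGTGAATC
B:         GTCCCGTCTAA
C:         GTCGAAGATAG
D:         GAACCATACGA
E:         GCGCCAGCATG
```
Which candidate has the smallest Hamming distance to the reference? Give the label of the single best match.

C

A differs at 8 positions; B differs at 5 positions; C differs at 1 position; D differs at 9 positions; E differs at 6 positions. The closest is C.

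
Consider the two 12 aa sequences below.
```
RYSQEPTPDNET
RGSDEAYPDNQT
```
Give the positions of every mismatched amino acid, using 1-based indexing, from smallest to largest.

2, 4, 6, 7, 11

Scanning 1-based: 2: Y/G; 4: Q/D; 6: P/A; 7: T/Y; 11: E/Q.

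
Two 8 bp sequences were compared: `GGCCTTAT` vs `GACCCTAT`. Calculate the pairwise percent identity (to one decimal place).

2 positions differ (2, 5), so 6 of 8 match: 6/8 = 75%.

75.0%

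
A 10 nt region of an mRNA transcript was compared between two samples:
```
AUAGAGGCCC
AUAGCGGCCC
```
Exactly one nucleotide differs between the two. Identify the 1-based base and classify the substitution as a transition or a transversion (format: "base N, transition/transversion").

base 5, transversion

Base 5 changes A→C. A is a purine and C is a pyrimidine, so this is a transversion.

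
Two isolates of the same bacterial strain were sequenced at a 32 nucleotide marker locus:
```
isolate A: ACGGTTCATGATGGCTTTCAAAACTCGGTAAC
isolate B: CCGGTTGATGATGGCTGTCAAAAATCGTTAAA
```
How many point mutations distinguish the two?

6

Comparing position by position, 6 bases differ: 1 (A/C), 7 (C/G), 17 (T/G), 24 (C/A), 28 (G/T), 32 (C/A).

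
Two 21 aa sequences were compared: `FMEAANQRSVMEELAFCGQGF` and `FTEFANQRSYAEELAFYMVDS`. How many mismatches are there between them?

Comparing position by position, 9 positions differ: 2 (M/T), 4 (A/F), 10 (V/Y), 11 (M/A), 17 (C/Y), 18 (G/M), 19 (Q/V), 20 (G/D), 21 (F/S).

9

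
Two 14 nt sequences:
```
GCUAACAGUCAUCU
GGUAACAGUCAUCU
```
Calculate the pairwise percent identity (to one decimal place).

Mismatch at position 2 (1-based): 1 of 14.
Identical positions: 13/14 = 92.86% → 92.9%.

92.9%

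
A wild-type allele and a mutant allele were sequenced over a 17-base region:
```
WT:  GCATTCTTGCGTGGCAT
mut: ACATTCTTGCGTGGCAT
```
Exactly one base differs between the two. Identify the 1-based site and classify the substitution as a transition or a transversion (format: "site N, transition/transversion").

The sequences differ only at site 1: G→A (purine→purine), a transition.

site 1, transition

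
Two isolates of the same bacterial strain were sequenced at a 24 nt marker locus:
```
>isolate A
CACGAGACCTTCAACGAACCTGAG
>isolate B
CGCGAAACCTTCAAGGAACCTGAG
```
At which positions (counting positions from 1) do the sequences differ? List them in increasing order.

2, 6, 15

Scanning 1-based: 2: A/G; 6: G/A; 15: C/G.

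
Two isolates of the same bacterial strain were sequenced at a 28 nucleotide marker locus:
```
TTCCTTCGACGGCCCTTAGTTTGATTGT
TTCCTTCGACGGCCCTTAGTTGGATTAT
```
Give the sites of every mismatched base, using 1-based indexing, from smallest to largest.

Scanning 1-based: 22: T/G; 27: G/A.

22, 27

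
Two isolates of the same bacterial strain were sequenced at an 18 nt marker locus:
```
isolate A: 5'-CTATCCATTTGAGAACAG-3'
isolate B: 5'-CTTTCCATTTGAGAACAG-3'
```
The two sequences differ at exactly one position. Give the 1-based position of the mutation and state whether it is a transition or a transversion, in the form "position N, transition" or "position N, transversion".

The sequences differ only at position 3: A→T (purine→pyrimidine), a transversion.

position 3, transversion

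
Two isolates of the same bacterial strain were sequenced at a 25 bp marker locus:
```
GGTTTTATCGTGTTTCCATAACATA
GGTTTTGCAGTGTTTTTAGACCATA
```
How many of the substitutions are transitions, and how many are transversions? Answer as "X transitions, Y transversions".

4 transitions, 3 transversions

Mismatches (1-based):
base 7: A→G (purine→purine, transition)
base 8: T→C (pyrimidine→pyrimidine, transition)
base 9: C→A (pyrimidine→purine, transversion)
base 16: C→T (pyrimidine→pyrimidine, transition)
base 17: C→T (pyrimidine→pyrimidine, transition)
base 19: T→G (pyrimidine→purine, transversion)
base 21: A→C (purine→pyrimidine, transversion)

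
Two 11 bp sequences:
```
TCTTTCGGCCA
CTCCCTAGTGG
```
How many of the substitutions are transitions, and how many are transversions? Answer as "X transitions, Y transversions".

Mismatches (1-based):
position 1: T→C (pyrimidine→pyrimidine, transition)
position 2: C→T (pyrimidine→pyrimidine, transition)
position 3: T→C (pyrimidine→pyrimidine, transition)
position 4: T→C (pyrimidine→pyrimidine, transition)
position 5: T→C (pyrimidine→pyrimidine, transition)
position 6: C→T (pyrimidine→pyrimidine, transition)
position 7: G→A (purine→purine, transition)
position 9: C→T (pyrimidine→pyrimidine, transition)
position 10: C→G (pyrimidine→purine, transversion)
position 11: A→G (purine→purine, transition)

9 transitions, 1 transversion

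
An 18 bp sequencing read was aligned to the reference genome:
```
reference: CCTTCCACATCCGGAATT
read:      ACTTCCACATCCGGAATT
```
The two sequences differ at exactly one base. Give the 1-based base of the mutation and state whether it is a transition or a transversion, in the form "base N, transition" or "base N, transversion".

The sequences differ only at base 1: C→A (pyrimidine→purine), a transversion.

base 1, transversion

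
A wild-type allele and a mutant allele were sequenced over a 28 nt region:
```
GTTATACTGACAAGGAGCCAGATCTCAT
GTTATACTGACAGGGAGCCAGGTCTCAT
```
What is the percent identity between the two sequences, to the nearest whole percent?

93%

2 positions differ (13, 22), so 26 of 28 match: 26/28 = 92.86%.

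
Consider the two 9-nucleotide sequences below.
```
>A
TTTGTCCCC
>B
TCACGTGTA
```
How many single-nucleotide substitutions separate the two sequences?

8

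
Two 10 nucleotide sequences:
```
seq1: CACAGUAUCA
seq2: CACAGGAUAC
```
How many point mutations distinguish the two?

3

Mismatches (1-based): base 6: U→G; base 9: C→A; base 10: A→C.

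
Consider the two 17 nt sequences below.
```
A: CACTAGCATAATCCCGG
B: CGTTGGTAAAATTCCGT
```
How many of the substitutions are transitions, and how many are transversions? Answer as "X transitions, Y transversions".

5 transitions, 2 transversions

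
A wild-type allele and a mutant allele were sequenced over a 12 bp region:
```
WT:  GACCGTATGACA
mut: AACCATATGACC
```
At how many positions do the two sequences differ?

3

The sequences differ at positions 1, 5, 12 (1-based) — 3 in total.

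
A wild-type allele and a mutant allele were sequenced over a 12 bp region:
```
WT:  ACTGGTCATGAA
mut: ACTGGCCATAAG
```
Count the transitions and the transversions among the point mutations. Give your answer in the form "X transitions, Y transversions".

Mismatches (1-based):
base 6: T→C (pyrimidine→pyrimidine, transition)
base 10: G→A (purine→purine, transition)
base 12: A→G (purine→purine, transition)

3 transitions, 0 transversions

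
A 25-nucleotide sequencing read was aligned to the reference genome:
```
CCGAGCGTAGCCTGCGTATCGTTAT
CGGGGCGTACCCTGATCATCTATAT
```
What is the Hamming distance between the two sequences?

8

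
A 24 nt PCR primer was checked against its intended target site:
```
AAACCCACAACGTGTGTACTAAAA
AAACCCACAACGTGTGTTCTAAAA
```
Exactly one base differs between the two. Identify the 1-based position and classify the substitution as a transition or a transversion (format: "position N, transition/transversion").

position 18, transversion

The sequences differ only at position 18: A→T (purine→pyrimidine), a transversion.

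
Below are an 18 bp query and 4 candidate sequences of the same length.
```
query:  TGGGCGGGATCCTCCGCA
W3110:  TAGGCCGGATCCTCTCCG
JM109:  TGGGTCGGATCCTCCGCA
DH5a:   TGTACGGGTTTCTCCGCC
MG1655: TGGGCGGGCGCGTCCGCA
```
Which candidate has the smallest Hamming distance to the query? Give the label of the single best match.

Hamming distances to query — W3110: 5; JM109: 2; DH5a: 5; MG1655: 3.
Smallest is JM109 with 2 mismatches.

JM109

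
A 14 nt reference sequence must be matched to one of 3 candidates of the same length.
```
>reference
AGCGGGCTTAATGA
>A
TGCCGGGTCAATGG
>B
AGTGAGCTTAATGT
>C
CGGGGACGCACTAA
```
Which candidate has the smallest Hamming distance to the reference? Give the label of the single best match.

A differs at 5 positions; B differs at 3 positions; C differs at 7 positions. The closest is B.

B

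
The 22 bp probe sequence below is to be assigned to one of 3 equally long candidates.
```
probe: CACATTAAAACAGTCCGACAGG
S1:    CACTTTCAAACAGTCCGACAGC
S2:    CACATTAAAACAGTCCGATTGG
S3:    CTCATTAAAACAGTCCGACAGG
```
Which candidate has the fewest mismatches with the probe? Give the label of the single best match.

S1 differs at 3 bases; S2 differs at 2 bases; S3 differs at 1 base. The closest is S3.

S3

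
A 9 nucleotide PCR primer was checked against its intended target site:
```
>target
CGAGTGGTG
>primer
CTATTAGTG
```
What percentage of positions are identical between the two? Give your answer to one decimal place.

Mismatches at positions 2, 4, 6 (1-based): 3 of 9.
Identical positions: 6/9 = 66.67% → 66.7%.

66.7%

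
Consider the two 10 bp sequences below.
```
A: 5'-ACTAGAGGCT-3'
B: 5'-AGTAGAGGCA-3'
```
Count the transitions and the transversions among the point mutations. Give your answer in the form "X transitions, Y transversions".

0 transitions, 2 transversions

Transitions (purine↔purine or pyrimidine↔pyrimidine): none.
Transversions (purine↔pyrimidine): 2 C→G, 10 T→A.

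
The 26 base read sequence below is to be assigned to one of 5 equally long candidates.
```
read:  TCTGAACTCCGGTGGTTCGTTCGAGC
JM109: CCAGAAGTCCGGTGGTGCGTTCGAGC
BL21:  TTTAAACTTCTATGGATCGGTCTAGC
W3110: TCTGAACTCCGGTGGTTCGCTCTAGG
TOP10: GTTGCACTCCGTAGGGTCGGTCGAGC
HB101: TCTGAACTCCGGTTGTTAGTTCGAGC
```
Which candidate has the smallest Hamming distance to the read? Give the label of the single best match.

HB101

Hamming distances to read — JM109: 4; BL21: 8; W3110: 3; TOP10: 7; HB101: 2.
Smallest is HB101 with 2 mismatches.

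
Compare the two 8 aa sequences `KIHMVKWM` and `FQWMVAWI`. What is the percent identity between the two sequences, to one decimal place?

37.5%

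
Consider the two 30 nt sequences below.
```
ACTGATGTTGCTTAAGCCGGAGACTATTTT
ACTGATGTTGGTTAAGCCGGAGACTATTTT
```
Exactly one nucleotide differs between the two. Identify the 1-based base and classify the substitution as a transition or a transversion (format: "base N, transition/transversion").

Base 11 changes C→G. C is a pyrimidine and G is a purine, so this is a transversion.

base 11, transversion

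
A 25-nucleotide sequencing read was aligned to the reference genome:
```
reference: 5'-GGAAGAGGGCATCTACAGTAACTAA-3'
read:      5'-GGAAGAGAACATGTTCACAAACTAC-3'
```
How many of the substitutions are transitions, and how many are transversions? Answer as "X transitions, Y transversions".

2 transitions, 5 transversions

Mismatches (1-based):
site 8: G→A (purine→purine, transition)
site 9: G→A (purine→purine, transition)
site 13: C→G (pyrimidine→purine, transversion)
site 15: A→T (purine→pyrimidine, transversion)
site 18: G→C (purine→pyrimidine, transversion)
site 19: T→A (pyrimidine→purine, transversion)
site 25: A→C (purine→pyrimidine, transversion)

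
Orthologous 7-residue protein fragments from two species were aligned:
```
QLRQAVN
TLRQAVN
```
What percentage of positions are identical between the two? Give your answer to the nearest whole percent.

1 position differs (1), so 6 of 7 match: 6/7 = 85.71%.

86%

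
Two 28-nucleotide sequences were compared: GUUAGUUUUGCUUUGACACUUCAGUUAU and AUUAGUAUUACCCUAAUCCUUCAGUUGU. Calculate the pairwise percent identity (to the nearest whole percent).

68%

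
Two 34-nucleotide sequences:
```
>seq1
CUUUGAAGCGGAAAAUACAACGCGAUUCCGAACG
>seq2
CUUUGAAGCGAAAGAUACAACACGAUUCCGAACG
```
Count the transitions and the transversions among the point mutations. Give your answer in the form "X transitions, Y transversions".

3 transitions, 0 transversions

Mismatches (1-based):
base 11: G→A (purine→purine, transition)
base 14: A→G (purine→purine, transition)
base 22: G→A (purine→purine, transition)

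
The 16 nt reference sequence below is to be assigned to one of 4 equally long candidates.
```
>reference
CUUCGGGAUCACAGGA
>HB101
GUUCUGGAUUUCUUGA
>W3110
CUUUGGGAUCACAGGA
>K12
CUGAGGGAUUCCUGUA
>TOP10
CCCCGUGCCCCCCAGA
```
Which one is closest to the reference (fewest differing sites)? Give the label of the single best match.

W3110

Hamming distances to reference — HB101: 6; W3110: 1; K12: 6; TOP10: 8.
Smallest is W3110 with 1 mismatch.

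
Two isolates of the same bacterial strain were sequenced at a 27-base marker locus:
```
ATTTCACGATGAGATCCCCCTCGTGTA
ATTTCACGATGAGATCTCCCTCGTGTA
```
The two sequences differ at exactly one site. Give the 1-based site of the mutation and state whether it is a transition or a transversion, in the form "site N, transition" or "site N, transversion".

site 17, transition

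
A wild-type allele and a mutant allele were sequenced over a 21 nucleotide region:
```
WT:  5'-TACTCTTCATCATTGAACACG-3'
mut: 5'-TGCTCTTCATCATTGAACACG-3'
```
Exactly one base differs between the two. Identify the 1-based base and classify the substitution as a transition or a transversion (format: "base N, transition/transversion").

base 2, transition

The sequences differ only at base 2: A→G (purine→purine), a transition.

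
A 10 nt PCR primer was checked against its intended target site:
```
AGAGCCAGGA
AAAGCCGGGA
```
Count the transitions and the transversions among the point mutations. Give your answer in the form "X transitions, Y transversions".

Mismatches (1-based):
position 2: G→A (purine→purine, transition)
position 7: A→G (purine→purine, transition)

2 transitions, 0 transversions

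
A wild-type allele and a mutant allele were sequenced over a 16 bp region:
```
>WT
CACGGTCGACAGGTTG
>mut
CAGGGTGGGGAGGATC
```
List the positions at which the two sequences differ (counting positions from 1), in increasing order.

3, 7, 9, 10, 14, 16

Differences at position 3 (C→G), position 7 (C→G), position 9 (A→G), position 10 (C→G), position 14 (T→A), position 16 (G→C).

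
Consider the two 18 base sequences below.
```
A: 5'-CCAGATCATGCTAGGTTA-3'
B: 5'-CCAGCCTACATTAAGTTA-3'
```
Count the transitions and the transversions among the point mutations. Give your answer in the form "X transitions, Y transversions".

6 transitions, 1 transversion

Mismatches (1-based):
base 5: A→C (purine→pyrimidine, transversion)
base 6: T→C (pyrimidine→pyrimidine, transition)
base 7: C→T (pyrimidine→pyrimidine, transition)
base 9: T→C (pyrimidine→pyrimidine, transition)
base 10: G→A (purine→purine, transition)
base 11: C→T (pyrimidine→pyrimidine, transition)
base 14: G→A (purine→purine, transition)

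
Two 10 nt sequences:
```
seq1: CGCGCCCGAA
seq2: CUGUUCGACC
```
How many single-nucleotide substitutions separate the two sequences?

Comparing position by position, 8 positions differ: 2 (G/U), 3 (C/G), 4 (G/U), 5 (C/U), 7 (C/G), 8 (G/A), 9 (A/C), 10 (A/C).

8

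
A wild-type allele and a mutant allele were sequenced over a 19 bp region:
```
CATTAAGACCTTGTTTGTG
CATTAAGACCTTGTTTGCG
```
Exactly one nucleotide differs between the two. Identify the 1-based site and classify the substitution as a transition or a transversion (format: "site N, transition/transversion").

site 18, transition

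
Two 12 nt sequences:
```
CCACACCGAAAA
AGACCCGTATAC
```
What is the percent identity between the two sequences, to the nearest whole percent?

42%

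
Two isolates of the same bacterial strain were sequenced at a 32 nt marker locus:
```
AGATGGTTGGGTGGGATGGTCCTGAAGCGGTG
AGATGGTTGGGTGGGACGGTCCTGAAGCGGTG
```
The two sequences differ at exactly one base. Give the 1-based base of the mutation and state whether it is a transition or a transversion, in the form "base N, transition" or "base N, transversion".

base 17, transition

The sequences differ only at base 17: T→C (pyrimidine→pyrimidine), a transition.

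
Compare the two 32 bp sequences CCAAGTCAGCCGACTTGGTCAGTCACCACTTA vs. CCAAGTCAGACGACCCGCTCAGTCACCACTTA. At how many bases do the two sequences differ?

4

Mismatches (1-based): base 10: C→A; base 15: T→C; base 16: T→C; base 18: G→C.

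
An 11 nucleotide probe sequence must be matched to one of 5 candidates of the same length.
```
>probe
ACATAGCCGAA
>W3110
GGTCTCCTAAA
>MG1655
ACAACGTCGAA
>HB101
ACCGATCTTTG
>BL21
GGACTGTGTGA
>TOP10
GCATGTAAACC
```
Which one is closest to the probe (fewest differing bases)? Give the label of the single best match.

Hamming distances to probe — W3110: 8; MG1655: 3; HB101: 7; BL21: 8; TOP10: 8.
Smallest is MG1655 with 3 mismatches.

MG1655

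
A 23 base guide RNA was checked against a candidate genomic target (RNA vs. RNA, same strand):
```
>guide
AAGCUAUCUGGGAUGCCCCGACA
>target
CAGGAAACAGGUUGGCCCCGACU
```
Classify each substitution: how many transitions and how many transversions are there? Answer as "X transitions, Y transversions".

Mismatches (1-based):
site 1: A→C (purine→pyrimidine, transversion)
site 4: C→G (pyrimidine→purine, transversion)
site 5: U→A (pyrimidine→purine, transversion)
site 7: U→A (pyrimidine→purine, transversion)
site 9: U→A (pyrimidine→purine, transversion)
site 12: G→U (purine→pyrimidine, transversion)
site 13: A→U (purine→pyrimidine, transversion)
site 14: U→G (pyrimidine→purine, transversion)
site 23: A→U (purine→pyrimidine, transversion)

0 transitions, 9 transversions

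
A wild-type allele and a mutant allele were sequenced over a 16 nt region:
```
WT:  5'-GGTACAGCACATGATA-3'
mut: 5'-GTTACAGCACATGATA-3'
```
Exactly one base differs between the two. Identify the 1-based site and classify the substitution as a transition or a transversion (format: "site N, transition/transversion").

site 2, transversion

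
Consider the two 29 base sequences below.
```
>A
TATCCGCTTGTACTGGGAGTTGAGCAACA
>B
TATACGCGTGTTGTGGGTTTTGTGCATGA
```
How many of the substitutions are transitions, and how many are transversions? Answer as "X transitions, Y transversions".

Transitions (purine↔purine or pyrimidine↔pyrimidine): none.
Transversions (purine↔pyrimidine): 4 C→A, 8 T→G, 12 A→T, 13 C→G, 18 A→T, 19 G→T, 23 A→T, 27 A→T, 28 C→G.

0 transitions, 9 transversions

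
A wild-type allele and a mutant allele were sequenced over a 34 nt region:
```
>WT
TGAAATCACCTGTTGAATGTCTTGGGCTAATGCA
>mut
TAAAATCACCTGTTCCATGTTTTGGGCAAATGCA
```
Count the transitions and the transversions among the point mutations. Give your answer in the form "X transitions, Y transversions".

Transitions (purine↔purine or pyrimidine↔pyrimidine): 2 G→A, 21 C→T.
Transversions (purine↔pyrimidine): 15 G→C, 16 A→C, 28 T→A.

2 transitions, 3 transversions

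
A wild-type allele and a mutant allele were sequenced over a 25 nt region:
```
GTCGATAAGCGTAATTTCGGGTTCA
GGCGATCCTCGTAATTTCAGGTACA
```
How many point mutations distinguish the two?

Mismatches (1-based): base 2: T→G; base 7: A→C; base 8: A→C; base 9: G→T; base 19: G→A; base 23: T→A.

6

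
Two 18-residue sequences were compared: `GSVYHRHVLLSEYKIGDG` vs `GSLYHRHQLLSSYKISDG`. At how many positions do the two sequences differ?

4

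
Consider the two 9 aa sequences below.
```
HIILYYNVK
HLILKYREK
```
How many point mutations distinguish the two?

Comparing position by position, 4 residues differ: 2 (I/L), 5 (Y/K), 7 (N/R), 8 (V/E).

4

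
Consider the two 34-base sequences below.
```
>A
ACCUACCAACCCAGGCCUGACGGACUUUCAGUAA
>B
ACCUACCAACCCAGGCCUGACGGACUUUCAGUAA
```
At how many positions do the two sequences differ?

The two sequences are identical at every position.

0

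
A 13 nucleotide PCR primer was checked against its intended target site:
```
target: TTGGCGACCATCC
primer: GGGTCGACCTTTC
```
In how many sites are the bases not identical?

Comparing position by position, 5 sites differ: 1 (T/G), 2 (T/G), 4 (G/T), 10 (A/T), 12 (C/T).

5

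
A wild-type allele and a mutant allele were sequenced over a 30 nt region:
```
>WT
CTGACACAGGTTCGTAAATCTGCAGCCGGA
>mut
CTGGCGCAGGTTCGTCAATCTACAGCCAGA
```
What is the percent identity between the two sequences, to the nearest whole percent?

83%

Mismatches at positions 4, 6, 16, 22, 28 (1-based): 5 of 30.
Identical positions: 25/30 = 83.33% → 83%.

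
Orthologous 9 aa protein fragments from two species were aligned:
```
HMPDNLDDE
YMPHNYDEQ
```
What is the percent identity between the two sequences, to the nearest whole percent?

Mismatches at positions 1, 4, 6, 8, 9 (1-based): 5 of 9.
Identical positions: 4/9 = 44.44% → 44%.

44%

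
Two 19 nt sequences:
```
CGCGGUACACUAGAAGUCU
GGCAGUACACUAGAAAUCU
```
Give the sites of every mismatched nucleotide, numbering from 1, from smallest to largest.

1, 4, 16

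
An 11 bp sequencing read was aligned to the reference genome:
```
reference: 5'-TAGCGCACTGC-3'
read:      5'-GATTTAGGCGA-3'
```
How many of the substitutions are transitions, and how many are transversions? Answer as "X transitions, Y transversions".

3 transitions, 6 transversions

Transitions (purine↔purine or pyrimidine↔pyrimidine): 4 C→T, 7 A→G, 9 T→C.
Transversions (purine↔pyrimidine): 1 T→G, 3 G→T, 5 G→T, 6 C→A, 8 C→G, 11 C→A.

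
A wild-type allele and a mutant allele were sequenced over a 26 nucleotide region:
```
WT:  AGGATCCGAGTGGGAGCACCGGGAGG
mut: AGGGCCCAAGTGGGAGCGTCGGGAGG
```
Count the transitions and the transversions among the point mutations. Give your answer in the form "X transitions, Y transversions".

5 transitions, 0 transversions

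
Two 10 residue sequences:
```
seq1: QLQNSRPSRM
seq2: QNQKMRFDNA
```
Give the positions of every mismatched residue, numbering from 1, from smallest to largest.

2, 4, 5, 7, 8, 9, 10

Differences at position 2 (L→N), position 4 (N→K), position 5 (S→M), position 7 (P→F), position 8 (S→D), position 9 (R→N), position 10 (M→A).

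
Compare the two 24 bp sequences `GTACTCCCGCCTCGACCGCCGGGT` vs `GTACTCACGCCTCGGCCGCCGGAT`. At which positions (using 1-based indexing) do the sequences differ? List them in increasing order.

7, 15, 23

Scanning 1-based: 7: C/A; 15: A/G; 23: G/A.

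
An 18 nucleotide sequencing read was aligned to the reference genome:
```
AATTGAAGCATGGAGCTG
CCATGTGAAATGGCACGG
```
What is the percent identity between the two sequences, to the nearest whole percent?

10 positions differ (1, 2, 3, 6, 7, 8, 9, 14, 15, 17), so 8 of 18 match: 8/18 = 44.44%.

44%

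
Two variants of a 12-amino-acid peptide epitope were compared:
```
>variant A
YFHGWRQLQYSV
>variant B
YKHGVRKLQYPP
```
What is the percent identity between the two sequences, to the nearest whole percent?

58%

Mismatches at positions 2, 5, 7, 11, 12 (1-based): 5 of 12.
Identical positions: 7/12 = 58.33% → 58%.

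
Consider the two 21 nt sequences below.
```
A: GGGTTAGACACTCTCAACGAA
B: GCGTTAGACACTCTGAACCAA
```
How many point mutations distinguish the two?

Mismatches (1-based): site 2: G→C; site 15: C→G; site 19: G→C.

3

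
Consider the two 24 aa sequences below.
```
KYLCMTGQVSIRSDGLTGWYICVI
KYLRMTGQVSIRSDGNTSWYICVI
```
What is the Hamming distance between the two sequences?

The sequences differ at residues 4, 16, 18 (1-based) — 3 in total.

3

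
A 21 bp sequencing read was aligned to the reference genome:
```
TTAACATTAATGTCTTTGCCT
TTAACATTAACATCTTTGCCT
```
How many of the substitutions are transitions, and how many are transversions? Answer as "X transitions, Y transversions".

Mismatches (1-based):
position 11: T→C (pyrimidine→pyrimidine, transition)
position 12: G→A (purine→purine, transition)

2 transitions, 0 transversions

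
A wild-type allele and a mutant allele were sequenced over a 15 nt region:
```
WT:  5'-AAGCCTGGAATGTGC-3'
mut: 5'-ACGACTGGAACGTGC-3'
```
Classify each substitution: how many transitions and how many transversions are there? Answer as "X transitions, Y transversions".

1 transition, 2 transversions

Mismatches (1-based):
position 2: A→C (purine→pyrimidine, transversion)
position 4: C→A (pyrimidine→purine, transversion)
position 11: T→C (pyrimidine→pyrimidine, transition)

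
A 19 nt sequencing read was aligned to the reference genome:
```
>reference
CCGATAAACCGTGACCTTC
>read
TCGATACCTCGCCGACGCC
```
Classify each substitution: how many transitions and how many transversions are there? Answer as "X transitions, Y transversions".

5 transitions, 5 transversions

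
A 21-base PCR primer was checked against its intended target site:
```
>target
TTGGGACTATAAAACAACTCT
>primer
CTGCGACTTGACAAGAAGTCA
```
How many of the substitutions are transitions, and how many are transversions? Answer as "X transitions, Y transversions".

1 transition, 7 transversions

Mismatches (1-based):
base 1: T→C (pyrimidine→pyrimidine, transition)
base 4: G→C (purine→pyrimidine, transversion)
base 9: A→T (purine→pyrimidine, transversion)
base 10: T→G (pyrimidine→purine, transversion)
base 12: A→C (purine→pyrimidine, transversion)
base 15: C→G (pyrimidine→purine, transversion)
base 18: C→G (pyrimidine→purine, transversion)
base 21: T→A (pyrimidine→purine, transversion)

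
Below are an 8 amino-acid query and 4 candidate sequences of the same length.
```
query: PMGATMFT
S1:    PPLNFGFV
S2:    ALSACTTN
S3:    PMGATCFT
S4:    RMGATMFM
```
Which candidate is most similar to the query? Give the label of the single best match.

S3

Hamming distances to query — S1: 6; S2: 7; S3: 1; S4: 2.
Smallest is S3 with 1 mismatch.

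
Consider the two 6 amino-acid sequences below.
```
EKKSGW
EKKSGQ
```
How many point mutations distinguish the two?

Comparing position by position, 1 position differs: 6 (W/Q).

1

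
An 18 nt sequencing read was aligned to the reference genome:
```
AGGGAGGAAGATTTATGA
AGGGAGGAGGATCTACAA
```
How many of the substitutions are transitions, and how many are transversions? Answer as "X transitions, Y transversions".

4 transitions, 0 transversions

Transitions (purine↔purine or pyrimidine↔pyrimidine): 9 A→G, 13 T→C, 16 T→C, 17 G→A.
Transversions (purine↔pyrimidine): none.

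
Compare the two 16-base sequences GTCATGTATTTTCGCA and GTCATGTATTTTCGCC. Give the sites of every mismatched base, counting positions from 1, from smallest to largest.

Scanning 1-based: 16: A/C.

16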